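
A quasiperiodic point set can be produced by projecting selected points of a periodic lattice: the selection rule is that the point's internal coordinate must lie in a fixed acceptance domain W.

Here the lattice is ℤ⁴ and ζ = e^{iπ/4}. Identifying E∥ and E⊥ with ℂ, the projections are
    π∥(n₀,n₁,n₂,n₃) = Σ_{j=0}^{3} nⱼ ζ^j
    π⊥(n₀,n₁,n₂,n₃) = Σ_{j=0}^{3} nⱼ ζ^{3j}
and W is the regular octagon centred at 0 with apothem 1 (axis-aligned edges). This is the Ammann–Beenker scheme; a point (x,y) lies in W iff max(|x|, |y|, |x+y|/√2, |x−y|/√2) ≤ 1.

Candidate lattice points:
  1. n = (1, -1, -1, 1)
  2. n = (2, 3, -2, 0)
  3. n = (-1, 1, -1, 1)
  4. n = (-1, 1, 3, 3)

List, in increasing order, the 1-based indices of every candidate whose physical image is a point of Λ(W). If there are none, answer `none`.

4

With ζ = e^{iπ/4} the internal vectors are ζ^0,ζ^3,ζ^6,ζ^9.
#1 (1, -1, -1, 1): internal (2.414214, 1.000000); octagon support 2.414214 vs apothem 1 → ∉ W
#2 (2, 3, -2, 0): internal (-0.121320, 4.121320); octagon support 4.121320 vs apothem 1 → ∉ W
#3 (-1, 1, -1, 1): internal (-1.000000, 2.414214); octagon support 2.414214 vs apothem 1 → ∉ W
#4 (-1, 1, 3, 3): internal (0.414214, -0.171573); octagon support 0.414214 vs apothem 1 → ∈ W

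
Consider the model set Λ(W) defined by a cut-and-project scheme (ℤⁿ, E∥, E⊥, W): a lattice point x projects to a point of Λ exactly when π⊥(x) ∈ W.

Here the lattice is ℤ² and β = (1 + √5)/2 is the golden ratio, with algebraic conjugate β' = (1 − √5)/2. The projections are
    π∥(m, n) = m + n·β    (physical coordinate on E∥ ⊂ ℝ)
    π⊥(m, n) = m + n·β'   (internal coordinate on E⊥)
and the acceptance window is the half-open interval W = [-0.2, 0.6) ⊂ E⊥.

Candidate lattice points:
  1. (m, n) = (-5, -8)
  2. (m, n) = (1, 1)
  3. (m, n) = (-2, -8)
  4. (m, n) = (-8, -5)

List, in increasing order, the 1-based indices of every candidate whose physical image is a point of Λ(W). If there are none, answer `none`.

Compute β' = (1−√5)/2 = -0.61803, so π⊥(m,n) = m -0.61803·n.
[1] lift (-5,-8): star map gives -0.05573; window check -0.2 ≤ -0.05573 < 0.6 is true → IN Λ
[2] lift (1,1): star map gives 0.38197; window check -0.2 ≤ 0.38197 < 0.6 is true → IN Λ
[3] lift (-2,-8): star map gives 2.94427; window check -0.2 ≤ 2.94427 < 0.6 is false → out
[4] lift (-8,-5): star map gives -4.90983; window check -0.2 ≤ -4.90983 < 0.6 is false → out

1, 2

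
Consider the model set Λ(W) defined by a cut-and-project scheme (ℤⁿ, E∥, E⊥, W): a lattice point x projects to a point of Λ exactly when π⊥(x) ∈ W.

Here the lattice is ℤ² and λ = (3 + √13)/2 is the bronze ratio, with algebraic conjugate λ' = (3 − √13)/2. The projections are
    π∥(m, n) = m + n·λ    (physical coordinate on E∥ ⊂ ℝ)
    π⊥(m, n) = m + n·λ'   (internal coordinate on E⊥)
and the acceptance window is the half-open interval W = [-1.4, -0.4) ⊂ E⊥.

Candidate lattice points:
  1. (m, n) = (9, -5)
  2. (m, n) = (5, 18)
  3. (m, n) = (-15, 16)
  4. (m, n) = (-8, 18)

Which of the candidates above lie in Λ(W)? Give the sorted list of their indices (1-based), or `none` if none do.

2

λ' = (3−√13)/2 ≈ -0.30278.
candidate 1: (m,n)=(9,-5) → π∥ = 9-5·λ ≈ -7.51388, π⊥ = 9-5·λ' ≈ 10.51388 ∉ [-1.4, -0.4) ⇒ out
candidate 2: (m,n)=(5,18) → π∥ = 5+18·λ ≈ 64.44996, π⊥ = 5+18·λ' ≈ -0.44996 ∈ [-1.4, -0.4) ⇒ IN Λ
candidate 3: (m,n)=(-15,16) → π∥ = -15+16·λ ≈ 37.84441, π⊥ = -15+16·λ' ≈ -19.84441 ∉ [-1.4, -0.4) ⇒ out
candidate 4: (m,n)=(-8,18) → π∥ = -8+18·λ ≈ 51.44996, π⊥ = -8+18·λ' ≈ -13.44996 ∉ [-1.4, -0.4) ⇒ out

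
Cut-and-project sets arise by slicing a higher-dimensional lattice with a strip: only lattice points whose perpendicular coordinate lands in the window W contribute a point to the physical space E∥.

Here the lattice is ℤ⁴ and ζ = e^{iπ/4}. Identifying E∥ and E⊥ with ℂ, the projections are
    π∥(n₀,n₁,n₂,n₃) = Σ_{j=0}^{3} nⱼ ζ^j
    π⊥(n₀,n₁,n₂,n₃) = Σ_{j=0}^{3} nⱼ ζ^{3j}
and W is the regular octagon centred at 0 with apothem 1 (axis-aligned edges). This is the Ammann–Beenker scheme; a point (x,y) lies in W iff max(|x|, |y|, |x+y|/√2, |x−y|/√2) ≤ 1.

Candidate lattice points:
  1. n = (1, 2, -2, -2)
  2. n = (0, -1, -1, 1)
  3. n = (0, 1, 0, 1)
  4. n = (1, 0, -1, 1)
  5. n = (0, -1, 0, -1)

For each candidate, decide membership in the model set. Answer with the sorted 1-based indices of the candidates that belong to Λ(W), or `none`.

π⊥(n) = n₀ + n₁ζ³ + n₂ζ⁶ + n₃ζ⁹ where ζ = e^{iπ/4}.
#1 (1, 2, -2, -2): internal (-1.8284, 2.0000); octagon support 2.7071 vs apothem 1 → ∉ W
#2 (0, -1, -1, 1): internal (1.4142, 1.0000); octagon support 1.7071 vs apothem 1 → ∉ W
#3 (0, 1, 0, 1): internal (0.0000, 1.4142); octagon support 1.4142 vs apothem 1 → ∉ W
#4 (1, 0, -1, 1): internal (1.7071, 1.7071); octagon support 2.4142 vs apothem 1 → ∉ W
#5 (0, -1, 0, -1): internal (0.0000, -1.4142); octagon support 1.4142 vs apothem 1 → ∉ W

none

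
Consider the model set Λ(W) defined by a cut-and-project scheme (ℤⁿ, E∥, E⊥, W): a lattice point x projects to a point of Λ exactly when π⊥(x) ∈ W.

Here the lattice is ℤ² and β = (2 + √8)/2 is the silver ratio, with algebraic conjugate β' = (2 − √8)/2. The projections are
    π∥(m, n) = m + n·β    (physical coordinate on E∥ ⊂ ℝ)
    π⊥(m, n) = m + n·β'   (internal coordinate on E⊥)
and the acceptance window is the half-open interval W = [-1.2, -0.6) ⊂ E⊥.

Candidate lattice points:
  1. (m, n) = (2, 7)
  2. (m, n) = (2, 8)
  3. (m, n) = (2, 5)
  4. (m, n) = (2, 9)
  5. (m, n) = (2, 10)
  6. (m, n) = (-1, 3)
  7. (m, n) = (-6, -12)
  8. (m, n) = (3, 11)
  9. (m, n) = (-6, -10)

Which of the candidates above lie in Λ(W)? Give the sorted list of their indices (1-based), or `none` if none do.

β' = (2−√8)/2 ≈ -0.4142.
#1 (2,7): internal coord 2 + (7)·β' = -0.8995; -0.8995 ∈ [-1.2, -0.6) → IN Λ
#2 (2,8): internal coord 2 + (8)·β' = -1.3137; -1.3137 ∉ [-1.2, -0.6) → out
#3 (2,5): internal coord 2 + (5)·β' = -0.0711; -0.0711 ∉ [-1.2, -0.6) → out
#4 (2,9): internal coord 2 + (9)·β' = -1.7279; -1.7279 ∉ [-1.2, -0.6) → out
#5 (2,10): internal coord 2 + (10)·β' = -2.1421; -2.1421 ∉ [-1.2, -0.6) → out
#6 (-1,3): internal coord -1 + (3)·β' = -2.2426; -2.2426 ∉ [-1.2, -0.6) → out
#7 (-6,-12): internal coord -6 + (-12)·β' = -1.0294; -1.0294 ∈ [-1.2, -0.6) → IN Λ
#8 (3,11): internal coord 3 + (11)·β' = -1.5563; -1.5563 ∉ [-1.2, -0.6) → out
#9 (-6,-10): internal coord -6 + (-10)·β' = -1.8579; -1.8579 ∉ [-1.2, -0.6) → out

1, 7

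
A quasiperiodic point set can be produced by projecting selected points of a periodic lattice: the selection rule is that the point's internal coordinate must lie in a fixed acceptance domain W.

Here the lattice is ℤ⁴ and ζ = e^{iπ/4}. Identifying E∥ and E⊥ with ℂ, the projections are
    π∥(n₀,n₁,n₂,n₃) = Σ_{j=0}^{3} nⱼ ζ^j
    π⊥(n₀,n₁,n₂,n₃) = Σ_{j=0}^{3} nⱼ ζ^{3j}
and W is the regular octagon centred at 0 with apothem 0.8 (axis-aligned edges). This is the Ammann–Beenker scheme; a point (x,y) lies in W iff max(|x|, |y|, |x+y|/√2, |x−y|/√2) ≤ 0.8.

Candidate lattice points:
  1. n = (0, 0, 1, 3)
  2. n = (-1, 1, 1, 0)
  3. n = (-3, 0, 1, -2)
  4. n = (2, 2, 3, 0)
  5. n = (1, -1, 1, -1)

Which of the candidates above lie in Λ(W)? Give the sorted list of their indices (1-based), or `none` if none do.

π⊥(n) = n₀ + n₁ζ³ + n₂ζ⁶ + n₃ζ⁹ where ζ = e^{iπ/4}.
#1 (0, 0, 1, 3): internal (2.1213, 1.1213); octagon support 2.2929 vs apothem 0.8 → ∉ W
#2 (-1, 1, 1, 0): internal (-1.7071, -0.2929); octagon support 1.7071 vs apothem 0.8 → ∉ W
#3 (-3, 0, 1, -2): internal (-4.4142, -2.4142); octagon support 4.8284 vs apothem 0.8 → ∉ W
#4 (2, 2, 3, 0): internal (0.5858, -1.5858); octagon support 1.5858 vs apothem 0.8 → ∉ W
#5 (1, -1, 1, -1): internal (1.0000, -2.4142); octagon support 2.4142 vs apothem 0.8 → ∉ W

none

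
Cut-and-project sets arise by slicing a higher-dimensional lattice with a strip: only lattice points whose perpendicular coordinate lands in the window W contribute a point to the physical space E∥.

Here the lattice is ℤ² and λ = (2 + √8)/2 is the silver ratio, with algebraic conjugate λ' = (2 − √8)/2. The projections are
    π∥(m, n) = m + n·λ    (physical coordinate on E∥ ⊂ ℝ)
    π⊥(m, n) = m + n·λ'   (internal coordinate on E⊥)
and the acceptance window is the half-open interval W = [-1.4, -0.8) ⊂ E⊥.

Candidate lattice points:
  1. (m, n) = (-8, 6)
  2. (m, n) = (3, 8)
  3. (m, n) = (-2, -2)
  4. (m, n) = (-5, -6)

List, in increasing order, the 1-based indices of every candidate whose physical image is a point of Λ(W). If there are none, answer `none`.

Numerically λ ≈ 2.41421 and λ' = −1/λ ≈ -0.41421.
#1 (-8,6): internal coord -8 + (6)·λ' = -10.48528; -10.48528 ∉ [-1.4, -0.8) → out
#2 (3,8): internal coord 3 + (8)·λ' = -0.31371; -0.31371 ∉ [-1.4, -0.8) → out
#3 (-2,-2): internal coord -2 + (-2)·λ' = -1.17157; -1.17157 ∈ [-1.4, -0.8) → IN Λ
#4 (-5,-6): internal coord -5 + (-6)·λ' = -2.51472; -2.51472 ∉ [-1.4, -0.8) → out

3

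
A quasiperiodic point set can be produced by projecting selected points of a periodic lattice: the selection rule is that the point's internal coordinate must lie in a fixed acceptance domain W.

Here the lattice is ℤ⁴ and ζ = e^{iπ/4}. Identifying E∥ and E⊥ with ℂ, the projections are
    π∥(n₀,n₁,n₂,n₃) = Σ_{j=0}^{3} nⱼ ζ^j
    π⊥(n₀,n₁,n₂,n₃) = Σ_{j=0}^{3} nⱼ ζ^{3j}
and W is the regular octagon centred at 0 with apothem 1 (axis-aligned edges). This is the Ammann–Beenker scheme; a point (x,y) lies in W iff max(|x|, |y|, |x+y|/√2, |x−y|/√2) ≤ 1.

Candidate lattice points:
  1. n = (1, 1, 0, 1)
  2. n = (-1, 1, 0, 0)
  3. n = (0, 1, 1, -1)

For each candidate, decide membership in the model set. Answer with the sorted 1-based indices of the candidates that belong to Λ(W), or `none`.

none

With ζ = e^{iπ/4} the internal vectors are ζ^0,ζ^3,ζ^6,ζ^9.
candidate 1: n = (1, 1, 0, 1) → π⊥ ≈ (+1.000000, +1.414214); max(|x|,|y|,|x±y|/√2) = 1.707107 > 1 ⇒ ∉ W
candidate 2: n = (-1, 1, 0, 0) → π⊥ ≈ (-1.707107, +0.707107); max(|x|,|y|,|x±y|/√2) = 1.707107 > 1 ⇒ ∉ W
candidate 3: n = (0, 1, 1, -1) → π⊥ ≈ (-1.414214, -1.000000); max(|x|,|y|,|x±y|/√2) = 1.707107 > 1 ⇒ ∉ W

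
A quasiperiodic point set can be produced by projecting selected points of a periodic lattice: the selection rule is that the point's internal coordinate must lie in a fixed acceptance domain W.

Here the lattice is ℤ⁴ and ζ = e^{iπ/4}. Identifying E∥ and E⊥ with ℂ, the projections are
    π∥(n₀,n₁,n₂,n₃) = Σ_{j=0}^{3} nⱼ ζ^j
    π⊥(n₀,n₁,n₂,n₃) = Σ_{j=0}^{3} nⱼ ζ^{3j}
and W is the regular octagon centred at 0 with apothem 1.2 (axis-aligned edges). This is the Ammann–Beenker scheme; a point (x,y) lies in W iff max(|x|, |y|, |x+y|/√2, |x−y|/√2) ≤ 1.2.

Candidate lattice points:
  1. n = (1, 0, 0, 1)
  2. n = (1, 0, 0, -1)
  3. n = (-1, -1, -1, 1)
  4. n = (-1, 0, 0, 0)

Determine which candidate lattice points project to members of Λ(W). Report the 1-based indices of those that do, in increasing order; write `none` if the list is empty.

2, 3, 4

With ζ = e^{iπ/4} the internal vectors are ζ^0,ζ^3,ζ^6,ζ^9.
#1 (1, 0, 0, 1): internal (1.707107, 0.707107); octagon support 1.707107 vs apothem 1.2 → ∉ W
#2 (1, 0, 0, -1): internal (0.292893, -0.707107); octagon support 0.707107 vs apothem 1.2 → ∈ W
#3 (-1, -1, -1, 1): internal (0.414214, 1.000000); octagon support 1.000000 vs apothem 1.2 → ∈ W
#4 (-1, 0, 0, 0): internal (-1.000000, 0.000000); octagon support 1.000000 vs apothem 1.2 → ∈ W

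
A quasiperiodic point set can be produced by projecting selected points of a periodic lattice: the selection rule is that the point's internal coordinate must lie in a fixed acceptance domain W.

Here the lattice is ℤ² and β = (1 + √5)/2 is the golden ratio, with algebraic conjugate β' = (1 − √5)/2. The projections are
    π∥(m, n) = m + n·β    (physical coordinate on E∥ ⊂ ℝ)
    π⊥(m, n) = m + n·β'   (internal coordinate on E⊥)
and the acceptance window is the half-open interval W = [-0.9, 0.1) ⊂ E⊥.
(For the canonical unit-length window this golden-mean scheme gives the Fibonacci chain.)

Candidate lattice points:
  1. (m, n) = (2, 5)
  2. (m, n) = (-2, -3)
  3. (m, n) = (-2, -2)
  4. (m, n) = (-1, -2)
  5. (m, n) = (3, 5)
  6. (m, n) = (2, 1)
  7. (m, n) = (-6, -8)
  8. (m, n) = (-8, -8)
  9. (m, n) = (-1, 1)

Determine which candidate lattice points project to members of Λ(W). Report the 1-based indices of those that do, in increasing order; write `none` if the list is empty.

2, 3, 5

β' = (1−√5)/2 ≈ -0.6180.
#1 (2,5): internal coord 2 + (5)·β' = -1.0902; -1.0902 ∉ [-0.9, 0.1) → out
#2 (-2,-3): internal coord -2 + (-3)·β' = -0.1459; -0.1459 ∈ [-0.9, 0.1) → IN Λ
#3 (-2,-2): internal coord -2 + (-2)·β' = -0.7639; -0.7639 ∈ [-0.9, 0.1) → IN Λ
#4 (-1,-2): internal coord -1 + (-2)·β' = +0.2361; +0.2361 ∉ [-0.9, 0.1) → out
#5 (3,5): internal coord 3 + (5)·β' = -0.0902; -0.0902 ∈ [-0.9, 0.1) → IN Λ
#6 (2,1): internal coord 2 + (1)·β' = +1.3820; +1.3820 ∉ [-0.9, 0.1) → out
#7 (-6,-8): internal coord -6 + (-8)·β' = -1.0557; -1.0557 ∉ [-0.9, 0.1) → out
#8 (-8,-8): internal coord -8 + (-8)·β' = -3.0557; -3.0557 ∉ [-0.9, 0.1) → out
#9 (-1,1): internal coord -1 + (1)·β' = -1.6180; -1.6180 ∉ [-0.9, 0.1) → out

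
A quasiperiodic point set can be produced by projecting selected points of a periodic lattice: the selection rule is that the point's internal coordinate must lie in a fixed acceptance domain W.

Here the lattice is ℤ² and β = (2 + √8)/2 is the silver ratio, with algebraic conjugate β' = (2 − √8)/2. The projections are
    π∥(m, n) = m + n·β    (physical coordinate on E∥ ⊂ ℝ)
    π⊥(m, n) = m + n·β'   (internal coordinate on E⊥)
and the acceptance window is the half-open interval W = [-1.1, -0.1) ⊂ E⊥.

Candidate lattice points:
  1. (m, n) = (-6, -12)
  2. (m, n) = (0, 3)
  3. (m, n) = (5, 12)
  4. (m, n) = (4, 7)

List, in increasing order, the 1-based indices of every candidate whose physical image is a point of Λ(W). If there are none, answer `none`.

Numerically β ≈ 2.4142 and β' = −1/β ≈ -0.4142.
[1] lift (-6,-12): star map gives -1.0294; window check -1.1 ≤ -1.0294 < -0.1 is true → IN Λ
[2] lift (0,3): star map gives -1.2426; window check -1.1 ≤ -1.2426 < -0.1 is false → out
[3] lift (5,12): star map gives 0.0294; window check -1.1 ≤ 0.0294 < -0.1 is false → out
[4] lift (4,7): star map gives 1.1005; window check -1.1 ≤ 1.1005 < -0.1 is false → out

1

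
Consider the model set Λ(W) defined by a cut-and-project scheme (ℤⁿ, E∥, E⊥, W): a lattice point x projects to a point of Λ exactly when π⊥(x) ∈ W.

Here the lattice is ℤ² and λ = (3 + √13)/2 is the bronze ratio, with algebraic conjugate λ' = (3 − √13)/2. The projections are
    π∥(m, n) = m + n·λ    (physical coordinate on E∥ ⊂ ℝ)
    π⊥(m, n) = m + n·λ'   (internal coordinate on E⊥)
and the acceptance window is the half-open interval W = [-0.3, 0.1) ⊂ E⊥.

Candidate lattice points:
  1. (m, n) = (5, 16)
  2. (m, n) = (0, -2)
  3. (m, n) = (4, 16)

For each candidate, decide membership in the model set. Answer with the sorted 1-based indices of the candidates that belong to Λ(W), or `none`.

none

Numerically λ ≈ 3.302776 and λ' = −1/λ ≈ -0.302776.
[1] lift (5,16): star map gives 0.155590; window check -0.3 ≤ 0.155590 < 0.1 is false → out
[2] lift (0,-2): star map gives 0.605551; window check -0.3 ≤ 0.605551 < 0.1 is false → out
[3] lift (4,16): star map gives -0.844410; window check -0.3 ≤ -0.844410 < 0.1 is false → out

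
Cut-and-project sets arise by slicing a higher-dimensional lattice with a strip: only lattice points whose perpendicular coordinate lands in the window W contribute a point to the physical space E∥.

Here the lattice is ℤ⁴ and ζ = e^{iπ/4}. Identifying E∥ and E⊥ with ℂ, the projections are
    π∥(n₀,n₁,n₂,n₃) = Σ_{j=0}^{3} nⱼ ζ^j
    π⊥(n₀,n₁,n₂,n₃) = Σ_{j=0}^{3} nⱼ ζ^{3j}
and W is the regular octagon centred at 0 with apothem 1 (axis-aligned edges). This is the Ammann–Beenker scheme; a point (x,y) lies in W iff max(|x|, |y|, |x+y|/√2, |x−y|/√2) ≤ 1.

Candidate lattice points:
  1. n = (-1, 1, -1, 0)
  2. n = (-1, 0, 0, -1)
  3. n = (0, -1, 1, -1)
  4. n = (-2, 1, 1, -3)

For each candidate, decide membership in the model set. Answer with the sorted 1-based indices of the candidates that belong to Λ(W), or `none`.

With ζ = e^{iπ/4} the internal vectors are ζ^0,ζ^3,ζ^6,ζ^9.
#1 (-1, 1, -1, 0): internal (-1.70711, 1.70711); octagon support 2.41421 vs apothem 1 → ∉ W
#2 (-1, 0, 0, -1): internal (-1.70711, -0.70711); octagon support 1.70711 vs apothem 1 → ∉ W
#3 (0, -1, 1, -1): internal (0.00000, -2.41421); octagon support 2.41421 vs apothem 1 → ∉ W
#4 (-2, 1, 1, -3): internal (-4.82843, -2.41421); octagon support 5.12132 vs apothem 1 → ∉ W

none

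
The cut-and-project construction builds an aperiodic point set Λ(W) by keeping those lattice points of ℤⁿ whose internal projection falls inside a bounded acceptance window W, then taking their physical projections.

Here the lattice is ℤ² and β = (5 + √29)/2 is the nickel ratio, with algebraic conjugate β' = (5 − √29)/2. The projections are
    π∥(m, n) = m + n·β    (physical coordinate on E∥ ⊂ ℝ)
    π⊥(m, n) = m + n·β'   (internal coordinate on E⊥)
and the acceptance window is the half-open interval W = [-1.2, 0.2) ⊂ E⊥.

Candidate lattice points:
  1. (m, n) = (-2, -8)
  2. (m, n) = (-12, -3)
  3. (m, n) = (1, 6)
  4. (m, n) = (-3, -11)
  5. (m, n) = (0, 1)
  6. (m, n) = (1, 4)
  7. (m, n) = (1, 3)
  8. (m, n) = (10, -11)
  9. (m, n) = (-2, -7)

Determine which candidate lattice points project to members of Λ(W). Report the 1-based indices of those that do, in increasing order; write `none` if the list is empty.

1, 3, 4, 5, 9

Compute β' = (5−√29)/2 = -0.1926, so π⊥(m,n) = m -0.1926·n.
[1] lift (-2,-8): star map gives -0.4593; window check -1.2 ≤ -0.4593 < 0.2 is true → IN Λ
[2] lift (-12,-3): star map gives -11.4223; window check -1.2 ≤ -11.4223 < 0.2 is false → out
[3] lift (1,6): star map gives -0.1555; window check -1.2 ≤ -0.1555 < 0.2 is true → IN Λ
[4] lift (-3,-11): star map gives -0.8816; window check -1.2 ≤ -0.8816 < 0.2 is true → IN Λ
[5] lift (0,1): star map gives -0.1926; window check -1.2 ≤ -0.1926 < 0.2 is true → IN Λ
[6] lift (1,4): star map gives 0.2297; window check -1.2 ≤ 0.2297 < 0.2 is false → out
[7] lift (1,3): star map gives 0.4223; window check -1.2 ≤ 0.4223 < 0.2 is false → out
[8] lift (10,-11): star map gives 12.1184; window check -1.2 ≤ 12.1184 < 0.2 is false → out
[9] lift (-2,-7): star map gives -0.6519; window check -1.2 ≤ -0.6519 < 0.2 is true → IN Λ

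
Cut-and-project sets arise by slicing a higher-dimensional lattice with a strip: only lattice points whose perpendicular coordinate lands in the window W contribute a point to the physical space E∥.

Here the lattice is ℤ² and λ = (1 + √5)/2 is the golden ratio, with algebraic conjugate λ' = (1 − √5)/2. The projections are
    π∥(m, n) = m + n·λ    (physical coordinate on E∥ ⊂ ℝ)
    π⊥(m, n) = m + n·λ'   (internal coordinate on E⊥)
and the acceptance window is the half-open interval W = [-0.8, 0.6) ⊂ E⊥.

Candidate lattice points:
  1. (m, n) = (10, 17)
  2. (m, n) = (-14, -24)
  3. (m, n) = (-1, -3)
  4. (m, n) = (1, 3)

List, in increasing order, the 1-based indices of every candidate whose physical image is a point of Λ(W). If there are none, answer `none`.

Numerically λ ≈ 1.61803 and λ' = −1/λ ≈ -0.61803.
#1 (10,17): internal coord 10 + (17)·λ' = -0.50658; -0.50658 ∈ [-0.8, 0.6) → IN Λ
#2 (-14,-24): internal coord -14 + (-24)·λ' = +0.83282; +0.83282 ∉ [-0.8, 0.6) → out
#3 (-1,-3): internal coord -1 + (-3)·λ' = +0.85410; +0.85410 ∉ [-0.8, 0.6) → out
#4 (1,3): internal coord 1 + (3)·λ' = -0.85410; -0.85410 ∉ [-0.8, 0.6) → out

1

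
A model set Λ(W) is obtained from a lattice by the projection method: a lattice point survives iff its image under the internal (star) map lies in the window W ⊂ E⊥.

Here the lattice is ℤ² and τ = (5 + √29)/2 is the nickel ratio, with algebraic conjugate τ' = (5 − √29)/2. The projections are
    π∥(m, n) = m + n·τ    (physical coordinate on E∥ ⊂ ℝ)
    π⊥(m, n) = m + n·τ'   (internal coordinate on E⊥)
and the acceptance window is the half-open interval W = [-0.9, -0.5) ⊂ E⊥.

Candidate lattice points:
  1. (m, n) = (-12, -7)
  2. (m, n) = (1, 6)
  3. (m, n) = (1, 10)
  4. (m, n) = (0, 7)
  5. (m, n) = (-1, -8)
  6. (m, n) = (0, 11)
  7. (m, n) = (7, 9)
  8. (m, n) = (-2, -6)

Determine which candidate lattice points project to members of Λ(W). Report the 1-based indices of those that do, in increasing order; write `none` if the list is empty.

Compute τ' = (5−√29)/2 = -0.1926, so π⊥(m,n) = m -0.1926·n.
#1 (-12,-7): internal coord -12 + (-7)·τ' = -10.6519; -10.6519 ∉ [-0.9, -0.5) → out
#2 (1,6): internal coord 1 + (6)·τ' = -0.1555; -0.1555 ∉ [-0.9, -0.5) → out
#3 (1,10): internal coord 1 + (10)·τ' = -0.9258; -0.9258 ∉ [-0.9, -0.5) → out
#4 (0,7): internal coord 0 + (7)·τ' = -1.3481; -1.3481 ∉ [-0.9, -0.5) → out
#5 (-1,-8): internal coord -1 + (-8)·τ' = +0.5407; +0.5407 ∉ [-0.9, -0.5) → out
#6 (0,11): internal coord 0 + (11)·τ' = -2.1184; -2.1184 ∉ [-0.9, -0.5) → out
#7 (7,9): internal coord 7 + (9)·τ' = +5.2668; +5.2668 ∉ [-0.9, -0.5) → out
#8 (-2,-6): internal coord -2 + (-6)·τ' = -0.8445; -0.8445 ∈ [-0.9, -0.5) → IN Λ

8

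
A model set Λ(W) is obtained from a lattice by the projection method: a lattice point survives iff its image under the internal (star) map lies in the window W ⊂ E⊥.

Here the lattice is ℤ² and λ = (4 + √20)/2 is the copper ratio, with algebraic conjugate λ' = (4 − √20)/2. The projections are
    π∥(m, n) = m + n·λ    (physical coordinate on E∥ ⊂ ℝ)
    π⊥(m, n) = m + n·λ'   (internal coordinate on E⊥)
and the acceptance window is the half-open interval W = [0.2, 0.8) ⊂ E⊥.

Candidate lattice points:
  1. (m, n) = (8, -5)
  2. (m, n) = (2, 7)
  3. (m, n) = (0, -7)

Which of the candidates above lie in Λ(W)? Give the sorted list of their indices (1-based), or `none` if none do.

2

Compute λ' = (4−√20)/2 = -0.23607, so π⊥(m,n) = m -0.23607·n.
candidate 1: (m,n)=(8,-5) → π∥ = 8-5·λ ≈ -13.18034, π⊥ = 8-5·λ' ≈ 9.18034 ∉ [0.2, 0.8) ⇒ out
candidate 2: (m,n)=(2,7) → π∥ = 2+7·λ ≈ 31.65248, π⊥ = 2+7·λ' ≈ 0.34752 ∈ [0.2, 0.8) ⇒ IN Λ
candidate 3: (m,n)=(0,-7) → π∥ = 0-7·λ ≈ -29.65248, π⊥ = 0-7·λ' ≈ 1.65248 ∉ [0.2, 0.8) ⇒ out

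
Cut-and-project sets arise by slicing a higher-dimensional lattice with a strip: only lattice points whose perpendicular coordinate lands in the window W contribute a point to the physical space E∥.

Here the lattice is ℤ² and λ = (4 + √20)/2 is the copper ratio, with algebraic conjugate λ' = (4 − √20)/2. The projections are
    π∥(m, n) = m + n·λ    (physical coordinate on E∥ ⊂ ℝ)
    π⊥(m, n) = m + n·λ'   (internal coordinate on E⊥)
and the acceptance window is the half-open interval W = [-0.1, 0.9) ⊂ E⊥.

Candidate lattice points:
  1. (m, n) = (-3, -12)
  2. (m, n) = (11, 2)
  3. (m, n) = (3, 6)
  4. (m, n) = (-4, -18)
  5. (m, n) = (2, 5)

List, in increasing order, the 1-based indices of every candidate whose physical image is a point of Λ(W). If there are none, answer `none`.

4, 5

λ' = (4−√20)/2 ≈ -0.2361.
candidate 1: (m,n)=(-3,-12) → π∥ = -3-12·λ ≈ -53.8328, π⊥ = -3-12·λ' ≈ -0.1672 ∉ [-0.1, 0.9) ⇒ out
candidate 2: (m,n)=(11,2) → π∥ = 11+2·λ ≈ 19.4721, π⊥ = 11+2·λ' ≈ 10.5279 ∉ [-0.1, 0.9) ⇒ out
candidate 3: (m,n)=(3,6) → π∥ = 3+6·λ ≈ 28.4164, π⊥ = 3+6·λ' ≈ 1.5836 ∉ [-0.1, 0.9) ⇒ out
candidate 4: (m,n)=(-4,-18) → π∥ = -4-18·λ ≈ -80.2492, π⊥ = -4-18·λ' ≈ 0.2492 ∈ [-0.1, 0.9) ⇒ IN Λ
candidate 5: (m,n)=(2,5) → π∥ = 2+5·λ ≈ 23.1803, π⊥ = 2+5·λ' ≈ 0.8197 ∈ [-0.1, 0.9) ⇒ IN Λ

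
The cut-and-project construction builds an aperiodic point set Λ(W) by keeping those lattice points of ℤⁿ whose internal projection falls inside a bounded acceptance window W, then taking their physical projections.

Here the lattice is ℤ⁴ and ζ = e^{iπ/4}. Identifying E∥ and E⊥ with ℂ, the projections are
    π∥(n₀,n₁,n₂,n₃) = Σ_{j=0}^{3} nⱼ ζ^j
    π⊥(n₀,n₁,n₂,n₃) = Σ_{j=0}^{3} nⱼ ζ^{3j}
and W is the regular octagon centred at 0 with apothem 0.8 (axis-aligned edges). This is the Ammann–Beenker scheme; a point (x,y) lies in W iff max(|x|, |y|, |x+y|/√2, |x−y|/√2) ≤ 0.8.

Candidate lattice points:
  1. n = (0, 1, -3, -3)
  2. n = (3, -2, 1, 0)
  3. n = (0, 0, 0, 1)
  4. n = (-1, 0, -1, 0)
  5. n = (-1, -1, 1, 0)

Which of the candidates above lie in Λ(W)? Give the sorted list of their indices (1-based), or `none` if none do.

none

Internal map: ζ^{3j} for j=0..3 gives (1,0), (−√2/2,√2/2), (0,−1), (√2/2,√2/2).
#1 (0, 1, -3, -3): internal (-2.828427, 1.585786); octagon support 3.121320 vs apothem 0.8 → ∉ W
#2 (3, -2, 1, 0): internal (4.414214, -2.414214); octagon support 4.828427 vs apothem 0.8 → ∉ W
#3 (0, 0, 0, 1): internal (0.707107, 0.707107); octagon support 1.000000 vs apothem 0.8 → ∉ W
#4 (-1, 0, -1, 0): internal (-1.000000, 1.000000); octagon support 1.414214 vs apothem 0.8 → ∉ W
#5 (-1, -1, 1, 0): internal (-0.292893, -1.707107); octagon support 1.707107 vs apothem 0.8 → ∉ W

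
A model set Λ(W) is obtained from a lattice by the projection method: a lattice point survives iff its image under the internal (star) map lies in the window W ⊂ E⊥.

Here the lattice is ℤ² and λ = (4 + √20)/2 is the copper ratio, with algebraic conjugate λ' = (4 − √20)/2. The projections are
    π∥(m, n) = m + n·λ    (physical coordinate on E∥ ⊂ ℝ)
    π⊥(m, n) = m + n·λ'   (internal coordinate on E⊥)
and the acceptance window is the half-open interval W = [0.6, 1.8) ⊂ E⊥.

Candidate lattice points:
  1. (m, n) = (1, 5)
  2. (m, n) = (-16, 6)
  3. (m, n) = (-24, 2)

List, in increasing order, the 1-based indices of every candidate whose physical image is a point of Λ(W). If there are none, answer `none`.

none

λ' = (4−√20)/2 ≈ -0.236068.
[1] lift (1,5): star map gives -0.180340; window check 0.6 ≤ -0.180340 < 1.8 is false → out
[2] lift (-16,6): star map gives -17.416408; window check 0.6 ≤ -17.416408 < 1.8 is false → out
[3] lift (-24,2): star map gives -24.472136; window check 0.6 ≤ -24.472136 < 1.8 is false → out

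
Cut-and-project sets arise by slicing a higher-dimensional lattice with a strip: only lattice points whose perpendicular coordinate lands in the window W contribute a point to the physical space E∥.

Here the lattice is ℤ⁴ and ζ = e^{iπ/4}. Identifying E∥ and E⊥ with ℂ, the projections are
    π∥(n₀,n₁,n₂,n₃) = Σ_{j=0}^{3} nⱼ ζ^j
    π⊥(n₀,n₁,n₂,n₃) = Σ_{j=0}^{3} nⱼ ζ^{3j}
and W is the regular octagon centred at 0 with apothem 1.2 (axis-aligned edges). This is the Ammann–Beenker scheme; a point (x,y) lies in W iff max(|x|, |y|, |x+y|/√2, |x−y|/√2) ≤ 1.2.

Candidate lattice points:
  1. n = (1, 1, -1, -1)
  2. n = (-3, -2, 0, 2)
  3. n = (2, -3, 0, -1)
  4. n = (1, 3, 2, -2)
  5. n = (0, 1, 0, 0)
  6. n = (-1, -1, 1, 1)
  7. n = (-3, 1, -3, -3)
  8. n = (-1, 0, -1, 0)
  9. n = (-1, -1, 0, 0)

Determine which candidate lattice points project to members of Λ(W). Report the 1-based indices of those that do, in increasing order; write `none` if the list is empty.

1, 2, 5, 6, 9

π⊥(n) = n₀ + n₁ζ³ + n₂ζ⁶ + n₃ζ⁹ where ζ = e^{iπ/4}.
candidate 1: n = (1, 1, -1, -1) → π⊥ ≈ (-0.41421, +1.00000); max(|x|,|y|,|x±y|/√2) = 1.00000 ≤ 1.2 ⇒ ∈ W
candidate 2: n = (-3, -2, 0, 2) → π⊥ ≈ (-0.17157, +0.00000); max(|x|,|y|,|x±y|/√2) = 0.17157 ≤ 1.2 ⇒ ∈ W
candidate 3: n = (2, -3, 0, -1) → π⊥ ≈ (+3.41421, -2.82843); max(|x|,|y|,|x±y|/√2) = 4.41421 > 1.2 ⇒ ∉ W
candidate 4: n = (1, 3, 2, -2) → π⊥ ≈ (-2.53553, -1.29289); max(|x|,|y|,|x±y|/√2) = 2.70711 > 1.2 ⇒ ∉ W
candidate 5: n = (0, 1, 0, 0) → π⊥ ≈ (-0.70711, +0.70711); max(|x|,|y|,|x±y|/√2) = 1.00000 ≤ 1.2 ⇒ ∈ W
candidate 6: n = (-1, -1, 1, 1) → π⊥ ≈ (+0.41421, -1.00000); max(|x|,|y|,|x±y|/√2) = 1.00000 ≤ 1.2 ⇒ ∈ W
candidate 7: n = (-3, 1, -3, -3) → π⊥ ≈ (-5.82843, +1.58579); max(|x|,|y|,|x±y|/√2) = 5.82843 > 1.2 ⇒ ∉ W
candidate 8: n = (-1, 0, -1, 0) → π⊥ ≈ (-1.00000, +1.00000); max(|x|,|y|,|x±y|/√2) = 1.41421 > 1.2 ⇒ ∉ W
candidate 9: n = (-1, -1, 0, 0) → π⊥ ≈ (-0.29289, -0.70711); max(|x|,|y|,|x±y|/√2) = 0.70711 ≤ 1.2 ⇒ ∈ W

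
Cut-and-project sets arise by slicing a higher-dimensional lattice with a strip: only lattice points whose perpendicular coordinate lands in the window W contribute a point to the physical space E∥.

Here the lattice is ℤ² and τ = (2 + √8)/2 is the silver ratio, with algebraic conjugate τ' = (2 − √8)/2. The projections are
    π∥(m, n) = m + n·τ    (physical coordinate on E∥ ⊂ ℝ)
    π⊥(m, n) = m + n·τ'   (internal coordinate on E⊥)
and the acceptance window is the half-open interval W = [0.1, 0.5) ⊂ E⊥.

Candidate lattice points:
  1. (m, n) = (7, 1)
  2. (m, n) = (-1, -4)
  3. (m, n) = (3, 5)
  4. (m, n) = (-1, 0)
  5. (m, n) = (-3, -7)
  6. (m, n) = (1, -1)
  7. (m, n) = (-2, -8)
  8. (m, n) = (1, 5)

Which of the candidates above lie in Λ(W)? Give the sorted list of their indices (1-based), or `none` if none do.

Compute τ' = (2−√8)/2 = -0.414214, so π⊥(m,n) = m -0.414214·n.
#1 (7,1): internal coord 7 + (1)·τ' = +6.585786; +6.585786 ∉ [0.1, 0.5) → out
#2 (-1,-4): internal coord -1 + (-4)·τ' = +0.656854; +0.656854 ∉ [0.1, 0.5) → out
#3 (3,5): internal coord 3 + (5)·τ' = +0.928932; +0.928932 ∉ [0.1, 0.5) → out
#4 (-1,0): internal coord -1 + (0)·τ' = -1.000000; -1.000000 ∉ [0.1, 0.5) → out
#5 (-3,-7): internal coord -3 + (-7)·τ' = -0.100505; -0.100505 ∉ [0.1, 0.5) → out
#6 (1,-1): internal coord 1 + (-1)·τ' = +1.414214; +1.414214 ∉ [0.1, 0.5) → out
#7 (-2,-8): internal coord -2 + (-8)·τ' = +1.313708; +1.313708 ∉ [0.1, 0.5) → out
#8 (1,5): internal coord 1 + (5)·τ' = -1.071068; -1.071068 ∉ [0.1, 0.5) → out

none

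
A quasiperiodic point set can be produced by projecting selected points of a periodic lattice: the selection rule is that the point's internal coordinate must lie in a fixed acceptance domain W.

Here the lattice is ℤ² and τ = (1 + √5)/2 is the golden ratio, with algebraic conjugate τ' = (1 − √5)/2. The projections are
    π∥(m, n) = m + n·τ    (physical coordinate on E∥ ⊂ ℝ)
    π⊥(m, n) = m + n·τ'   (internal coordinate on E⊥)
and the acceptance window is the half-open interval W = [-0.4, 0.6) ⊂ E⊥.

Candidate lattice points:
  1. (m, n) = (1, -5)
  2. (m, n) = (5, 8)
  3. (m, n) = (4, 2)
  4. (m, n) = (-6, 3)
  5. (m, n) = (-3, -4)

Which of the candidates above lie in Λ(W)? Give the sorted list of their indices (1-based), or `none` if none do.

2

Compute τ' = (1−√5)/2 = -0.6180, so π⊥(m,n) = m -0.6180·n.
#1 (1,-5): internal coord 1 + (-5)·τ' = +4.0902; +4.0902 ∉ [-0.4, 0.6) → out
#2 (5,8): internal coord 5 + (8)·τ' = +0.0557; +0.0557 ∈ [-0.4, 0.6) → IN Λ
#3 (4,2): internal coord 4 + (2)·τ' = +2.7639; +2.7639 ∉ [-0.4, 0.6) → out
#4 (-6,3): internal coord -6 + (3)·τ' = -7.8541; -7.8541 ∉ [-0.4, 0.6) → out
#5 (-3,-4): internal coord -3 + (-4)·τ' = -0.5279; -0.5279 ∉ [-0.4, 0.6) → out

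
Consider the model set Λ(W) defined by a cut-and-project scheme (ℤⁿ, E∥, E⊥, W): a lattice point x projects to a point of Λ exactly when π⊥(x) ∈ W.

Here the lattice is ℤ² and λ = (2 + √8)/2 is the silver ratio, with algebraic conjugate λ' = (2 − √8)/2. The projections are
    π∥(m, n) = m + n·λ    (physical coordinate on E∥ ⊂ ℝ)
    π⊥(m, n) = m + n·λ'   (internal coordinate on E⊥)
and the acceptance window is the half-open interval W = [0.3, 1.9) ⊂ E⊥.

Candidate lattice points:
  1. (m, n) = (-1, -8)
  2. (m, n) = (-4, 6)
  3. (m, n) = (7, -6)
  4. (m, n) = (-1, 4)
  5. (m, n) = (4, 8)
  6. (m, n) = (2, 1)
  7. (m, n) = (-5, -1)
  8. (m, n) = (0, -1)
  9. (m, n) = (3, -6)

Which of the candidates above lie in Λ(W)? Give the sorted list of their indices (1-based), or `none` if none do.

Numerically λ ≈ 2.41421 and λ' = −1/λ ≈ -0.41421.
#1 (-1,-8): internal coord -1 + (-8)·λ' = +2.31371; +2.31371 ∉ [0.3, 1.9) → out
#2 (-4,6): internal coord -4 + (6)·λ' = -6.48528; -6.48528 ∉ [0.3, 1.9) → out
#3 (7,-6): internal coord 7 + (-6)·λ' = +9.48528; +9.48528 ∉ [0.3, 1.9) → out
#4 (-1,4): internal coord -1 + (4)·λ' = -2.65685; -2.65685 ∉ [0.3, 1.9) → out
#5 (4,8): internal coord 4 + (8)·λ' = +0.68629; +0.68629 ∈ [0.3, 1.9) → IN Λ
#6 (2,1): internal coord 2 + (1)·λ' = +1.58579; +1.58579 ∈ [0.3, 1.9) → IN Λ
#7 (-5,-1): internal coord -5 + (-1)·λ' = -4.58579; -4.58579 ∉ [0.3, 1.9) → out
#8 (0,-1): internal coord 0 + (-1)·λ' = +0.41421; +0.41421 ∈ [0.3, 1.9) → IN Λ
#9 (3,-6): internal coord 3 + (-6)·λ' = +5.48528; +5.48528 ∉ [0.3, 1.9) → out

5, 6, 8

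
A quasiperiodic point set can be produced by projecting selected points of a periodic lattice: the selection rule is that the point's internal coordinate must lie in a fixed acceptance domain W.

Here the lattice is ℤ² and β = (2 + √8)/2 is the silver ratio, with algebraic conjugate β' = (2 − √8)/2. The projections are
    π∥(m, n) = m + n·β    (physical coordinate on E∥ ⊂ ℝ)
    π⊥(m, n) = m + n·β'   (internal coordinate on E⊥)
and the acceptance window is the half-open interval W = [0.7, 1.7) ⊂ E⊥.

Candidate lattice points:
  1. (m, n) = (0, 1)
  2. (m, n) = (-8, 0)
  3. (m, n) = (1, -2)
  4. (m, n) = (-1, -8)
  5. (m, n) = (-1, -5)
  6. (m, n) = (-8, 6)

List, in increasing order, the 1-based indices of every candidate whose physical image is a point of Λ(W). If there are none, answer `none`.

β' = (2−√8)/2 ≈ -0.414214.
[1] lift (0,1): star map gives -0.414214; window check 0.7 ≤ -0.414214 < 1.7 is false → out
[2] lift (-8,0): star map gives -8.000000; window check 0.7 ≤ -8.000000 < 1.7 is false → out
[3] lift (1,-2): star map gives 1.828427; window check 0.7 ≤ 1.828427 < 1.7 is false → out
[4] lift (-1,-8): star map gives 2.313708; window check 0.7 ≤ 2.313708 < 1.7 is false → out
[5] lift (-1,-5): star map gives 1.071068; window check 0.7 ≤ 1.071068 < 1.7 is true → IN Λ
[6] lift (-8,6): star map gives -10.485281; window check 0.7 ≤ -10.485281 < 1.7 is false → out

5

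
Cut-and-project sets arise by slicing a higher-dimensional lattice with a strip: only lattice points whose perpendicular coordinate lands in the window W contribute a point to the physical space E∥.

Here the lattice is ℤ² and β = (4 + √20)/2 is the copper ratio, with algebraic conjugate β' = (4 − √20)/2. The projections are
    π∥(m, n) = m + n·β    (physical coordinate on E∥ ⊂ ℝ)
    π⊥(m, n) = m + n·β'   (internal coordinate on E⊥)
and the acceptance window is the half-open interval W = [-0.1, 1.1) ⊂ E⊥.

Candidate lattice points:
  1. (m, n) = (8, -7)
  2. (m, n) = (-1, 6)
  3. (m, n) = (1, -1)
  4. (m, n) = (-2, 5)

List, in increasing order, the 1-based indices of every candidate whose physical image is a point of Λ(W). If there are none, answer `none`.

none

Compute β' = (4−√20)/2 = -0.236068, so π⊥(m,n) = m -0.236068·n.
candidate 1: (m,n)=(8,-7) → π∥ = 8-7·β ≈ -21.652476, π⊥ = 8-7·β' ≈ 9.652476 ∉ [-0.1, 1.1) ⇒ out
candidate 2: (m,n)=(-1,6) → π∥ = -1+6·β ≈ 24.416408, π⊥ = -1+6·β' ≈ -2.416408 ∉ [-0.1, 1.1) ⇒ out
candidate 3: (m,n)=(1,-1) → π∥ = 1-1·β ≈ -3.236068, π⊥ = 1-1·β' ≈ 1.236068 ∉ [-0.1, 1.1) ⇒ out
candidate 4: (m,n)=(-2,5) → π∥ = -2+5·β ≈ 19.180340, π⊥ = -2+5·β' ≈ -3.180340 ∉ [-0.1, 1.1) ⇒ out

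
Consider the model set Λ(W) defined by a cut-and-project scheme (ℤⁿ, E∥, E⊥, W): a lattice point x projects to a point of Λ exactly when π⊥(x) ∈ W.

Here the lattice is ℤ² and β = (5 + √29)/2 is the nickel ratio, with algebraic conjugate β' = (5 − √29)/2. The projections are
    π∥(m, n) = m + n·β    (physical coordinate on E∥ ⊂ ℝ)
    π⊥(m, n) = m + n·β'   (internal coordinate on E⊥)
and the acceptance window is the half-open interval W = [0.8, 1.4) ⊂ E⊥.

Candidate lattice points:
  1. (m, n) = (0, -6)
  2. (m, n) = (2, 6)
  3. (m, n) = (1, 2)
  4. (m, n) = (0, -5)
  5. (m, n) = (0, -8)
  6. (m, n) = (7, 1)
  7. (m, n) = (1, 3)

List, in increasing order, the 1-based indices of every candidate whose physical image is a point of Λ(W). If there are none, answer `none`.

Compute β' = (5−√29)/2 = -0.19258, so π⊥(m,n) = m -0.19258·n.
[1] lift (0,-6): star map gives 1.15549; window check 0.8 ≤ 1.15549 < 1.4 is true → IN Λ
[2] lift (2,6): star map gives 0.84451; window check 0.8 ≤ 0.84451 < 1.4 is true → IN Λ
[3] lift (1,2): star map gives 0.61484; window check 0.8 ≤ 0.61484 < 1.4 is false → out
[4] lift (0,-5): star map gives 0.96291; window check 0.8 ≤ 0.96291 < 1.4 is true → IN Λ
[5] lift (0,-8): star map gives 1.54066; window check 0.8 ≤ 1.54066 < 1.4 is false → out
[6] lift (7,1): star map gives 6.80742; window check 0.8 ≤ 6.80742 < 1.4 is false → out
[7] lift (1,3): star map gives 0.42225; window check 0.8 ≤ 0.42225 < 1.4 is false → out

1, 2, 4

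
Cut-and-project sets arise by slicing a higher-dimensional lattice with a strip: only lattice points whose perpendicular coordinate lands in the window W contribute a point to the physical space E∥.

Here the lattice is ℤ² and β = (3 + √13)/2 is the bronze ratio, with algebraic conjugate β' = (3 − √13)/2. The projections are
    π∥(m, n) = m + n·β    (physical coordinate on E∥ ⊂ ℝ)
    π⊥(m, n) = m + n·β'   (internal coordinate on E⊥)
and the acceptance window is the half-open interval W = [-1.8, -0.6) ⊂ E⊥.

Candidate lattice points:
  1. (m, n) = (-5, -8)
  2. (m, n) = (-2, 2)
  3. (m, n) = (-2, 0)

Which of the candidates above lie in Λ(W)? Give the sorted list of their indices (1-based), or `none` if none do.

none

β' = (3−√13)/2 ≈ -0.30278.
candidate 1: (m,n)=(-5,-8) → π∥ = -5-8·β ≈ -31.42221, π⊥ = -5-8·β' ≈ -2.57779 ∉ [-1.8, -0.6) ⇒ out
candidate 2: (m,n)=(-2,2) → π∥ = -2+2·β ≈ 4.60555, π⊥ = -2+2·β' ≈ -2.60555 ∉ [-1.8, -0.6) ⇒ out
candidate 3: (m,n)=(-2,0) → π∥ = -2+0·β ≈ -2.00000, π⊥ = -2+0·β' ≈ -2.00000 ∉ [-1.8, -0.6) ⇒ out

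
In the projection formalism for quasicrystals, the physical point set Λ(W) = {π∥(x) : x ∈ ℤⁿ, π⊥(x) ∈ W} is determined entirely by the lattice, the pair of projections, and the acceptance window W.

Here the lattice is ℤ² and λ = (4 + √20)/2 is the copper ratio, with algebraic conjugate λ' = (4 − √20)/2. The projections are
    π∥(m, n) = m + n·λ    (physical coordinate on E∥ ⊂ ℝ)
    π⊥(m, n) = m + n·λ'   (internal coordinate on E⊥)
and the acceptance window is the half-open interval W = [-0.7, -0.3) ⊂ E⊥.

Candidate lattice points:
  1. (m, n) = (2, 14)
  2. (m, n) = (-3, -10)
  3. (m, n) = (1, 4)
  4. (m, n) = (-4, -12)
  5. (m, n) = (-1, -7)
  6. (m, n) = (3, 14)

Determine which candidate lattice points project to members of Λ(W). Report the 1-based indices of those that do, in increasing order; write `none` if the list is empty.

2, 6

Compute λ' = (4−√20)/2 = -0.236068, so π⊥(m,n) = m -0.236068·n.
candidate 1: (m,n)=(2,14) → π∥ = 2+14·λ ≈ 61.304952, π⊥ = 2+14·λ' ≈ -1.304952 ∉ [-0.7, -0.3) ⇒ out
candidate 2: (m,n)=(-3,-10) → π∥ = -3-10·λ ≈ -45.360680, π⊥ = -3-10·λ' ≈ -0.639320 ∈ [-0.7, -0.3) ⇒ IN Λ
candidate 3: (m,n)=(1,4) → π∥ = 1+4·λ ≈ 17.944272, π⊥ = 1+4·λ' ≈ 0.055728 ∉ [-0.7, -0.3) ⇒ out
candidate 4: (m,n)=(-4,-12) → π∥ = -4-12·λ ≈ -54.832816, π⊥ = -4-12·λ' ≈ -1.167184 ∉ [-0.7, -0.3) ⇒ out
candidate 5: (m,n)=(-1,-7) → π∥ = -1-7·λ ≈ -30.652476, π⊥ = -1-7·λ' ≈ 0.652476 ∉ [-0.7, -0.3) ⇒ out
candidate 6: (m,n)=(3,14) → π∥ = 3+14·λ ≈ 62.304952, π⊥ = 3+14·λ' ≈ -0.304952 ∈ [-0.7, -0.3) ⇒ IN Λ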